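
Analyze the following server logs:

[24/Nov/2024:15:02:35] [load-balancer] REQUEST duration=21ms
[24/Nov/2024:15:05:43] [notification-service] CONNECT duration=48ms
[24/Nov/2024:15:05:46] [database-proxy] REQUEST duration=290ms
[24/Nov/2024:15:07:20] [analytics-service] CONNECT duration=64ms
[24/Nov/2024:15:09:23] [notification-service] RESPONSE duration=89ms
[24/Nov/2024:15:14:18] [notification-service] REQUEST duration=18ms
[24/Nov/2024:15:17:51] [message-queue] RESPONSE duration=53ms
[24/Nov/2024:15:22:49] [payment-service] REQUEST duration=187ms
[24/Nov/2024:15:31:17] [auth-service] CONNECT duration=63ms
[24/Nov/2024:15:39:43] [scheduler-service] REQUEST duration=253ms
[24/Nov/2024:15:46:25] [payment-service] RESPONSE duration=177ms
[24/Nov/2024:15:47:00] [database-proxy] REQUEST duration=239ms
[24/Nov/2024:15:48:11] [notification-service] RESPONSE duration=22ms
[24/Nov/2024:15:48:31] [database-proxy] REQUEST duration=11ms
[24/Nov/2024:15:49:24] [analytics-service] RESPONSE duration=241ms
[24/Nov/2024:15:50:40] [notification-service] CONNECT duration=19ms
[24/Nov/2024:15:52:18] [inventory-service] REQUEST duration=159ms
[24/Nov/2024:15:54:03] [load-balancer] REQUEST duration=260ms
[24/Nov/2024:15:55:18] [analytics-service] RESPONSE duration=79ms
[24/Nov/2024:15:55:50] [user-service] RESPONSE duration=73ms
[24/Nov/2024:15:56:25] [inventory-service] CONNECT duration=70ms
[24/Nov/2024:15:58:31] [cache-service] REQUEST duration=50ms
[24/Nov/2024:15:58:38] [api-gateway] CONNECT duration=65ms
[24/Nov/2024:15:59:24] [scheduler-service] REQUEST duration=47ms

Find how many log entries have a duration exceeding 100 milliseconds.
8

To count timeouts:

1. Threshold: 100ms
2. Extract duration from each log entry
3. Count entries where duration > 100
4. Timeout count: 8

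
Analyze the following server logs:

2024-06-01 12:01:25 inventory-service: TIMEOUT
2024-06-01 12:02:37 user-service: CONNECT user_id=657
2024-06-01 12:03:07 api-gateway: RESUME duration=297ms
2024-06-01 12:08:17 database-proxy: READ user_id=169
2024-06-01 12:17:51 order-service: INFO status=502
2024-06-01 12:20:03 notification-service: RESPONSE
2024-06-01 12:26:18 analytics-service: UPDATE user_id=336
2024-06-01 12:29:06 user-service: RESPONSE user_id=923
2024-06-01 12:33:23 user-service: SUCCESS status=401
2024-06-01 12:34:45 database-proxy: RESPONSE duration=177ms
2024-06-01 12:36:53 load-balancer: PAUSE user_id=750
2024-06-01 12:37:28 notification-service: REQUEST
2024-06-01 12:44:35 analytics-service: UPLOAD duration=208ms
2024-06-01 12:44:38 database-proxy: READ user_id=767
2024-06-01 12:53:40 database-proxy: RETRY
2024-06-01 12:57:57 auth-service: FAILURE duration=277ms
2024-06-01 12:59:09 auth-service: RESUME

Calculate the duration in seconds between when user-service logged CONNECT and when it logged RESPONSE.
1589

To find the time between events:

1. Locate the first CONNECT event for user-service: 2024-06-01 12:02:37
2. Locate the first RESPONSE event for user-service: 2024-06-01 12:29:06
3. Calculate the difference: 2024-06-01 12:29:06 - 2024-06-01 12:02:37 = 1589 seconds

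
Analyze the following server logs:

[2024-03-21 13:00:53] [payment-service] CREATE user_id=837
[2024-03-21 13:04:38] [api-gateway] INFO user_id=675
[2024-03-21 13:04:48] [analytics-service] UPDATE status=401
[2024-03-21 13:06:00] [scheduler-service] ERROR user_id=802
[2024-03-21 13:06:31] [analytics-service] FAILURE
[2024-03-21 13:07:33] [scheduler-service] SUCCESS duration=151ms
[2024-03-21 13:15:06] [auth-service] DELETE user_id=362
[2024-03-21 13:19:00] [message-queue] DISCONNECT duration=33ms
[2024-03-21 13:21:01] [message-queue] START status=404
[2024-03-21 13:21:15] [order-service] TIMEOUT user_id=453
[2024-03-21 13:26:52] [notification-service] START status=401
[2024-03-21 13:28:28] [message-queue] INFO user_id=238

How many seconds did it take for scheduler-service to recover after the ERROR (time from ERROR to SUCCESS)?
93

To calculate recovery time:

1. Find ERROR event for scheduler-service: 2024-03-21 13:06:00
2. Find next SUCCESS event for scheduler-service: 2024-03-21 13:07:33
3. Recovery time: 2024-03-21 13:07:33 - 2024-03-21 13:06:00 = 93 seconds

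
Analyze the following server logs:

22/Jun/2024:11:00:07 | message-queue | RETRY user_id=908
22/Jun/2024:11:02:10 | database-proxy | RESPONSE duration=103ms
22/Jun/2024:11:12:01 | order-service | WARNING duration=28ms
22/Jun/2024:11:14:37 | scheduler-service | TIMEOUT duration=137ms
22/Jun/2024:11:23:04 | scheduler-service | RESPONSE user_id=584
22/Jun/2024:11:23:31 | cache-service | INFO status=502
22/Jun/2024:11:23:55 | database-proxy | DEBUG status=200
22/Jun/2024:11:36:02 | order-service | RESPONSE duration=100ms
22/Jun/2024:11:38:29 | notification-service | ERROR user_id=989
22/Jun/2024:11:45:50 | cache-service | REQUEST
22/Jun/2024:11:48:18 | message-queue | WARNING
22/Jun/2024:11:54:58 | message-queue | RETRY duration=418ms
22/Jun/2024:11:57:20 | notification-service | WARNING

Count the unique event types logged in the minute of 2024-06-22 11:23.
3

To count unique event types:

1. Filter events in the minute starting at 2024-06-22 11:23
2. Extract event types from matching entries
3. Count unique types: 3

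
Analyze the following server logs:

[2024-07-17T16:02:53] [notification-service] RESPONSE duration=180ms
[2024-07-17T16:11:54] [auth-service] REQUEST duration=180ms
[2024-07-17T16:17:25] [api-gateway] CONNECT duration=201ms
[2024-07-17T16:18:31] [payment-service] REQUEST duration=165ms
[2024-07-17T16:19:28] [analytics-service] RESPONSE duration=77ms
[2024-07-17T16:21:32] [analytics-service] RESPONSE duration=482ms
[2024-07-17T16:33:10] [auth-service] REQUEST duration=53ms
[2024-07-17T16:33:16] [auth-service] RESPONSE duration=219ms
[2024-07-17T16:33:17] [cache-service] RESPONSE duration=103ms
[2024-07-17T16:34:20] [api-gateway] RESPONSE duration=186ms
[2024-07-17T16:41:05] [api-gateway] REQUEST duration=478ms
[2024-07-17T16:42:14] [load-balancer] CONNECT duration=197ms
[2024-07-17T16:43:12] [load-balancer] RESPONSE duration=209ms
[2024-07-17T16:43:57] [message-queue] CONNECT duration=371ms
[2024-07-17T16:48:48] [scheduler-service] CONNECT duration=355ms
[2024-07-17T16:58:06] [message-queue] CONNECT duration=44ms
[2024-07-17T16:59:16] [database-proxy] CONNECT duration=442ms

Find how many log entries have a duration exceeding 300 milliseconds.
5

To count timeouts:

1. Threshold: 300ms
2. Extract duration from each log entry
3. Count entries where duration > 300
4. Timeout count: 5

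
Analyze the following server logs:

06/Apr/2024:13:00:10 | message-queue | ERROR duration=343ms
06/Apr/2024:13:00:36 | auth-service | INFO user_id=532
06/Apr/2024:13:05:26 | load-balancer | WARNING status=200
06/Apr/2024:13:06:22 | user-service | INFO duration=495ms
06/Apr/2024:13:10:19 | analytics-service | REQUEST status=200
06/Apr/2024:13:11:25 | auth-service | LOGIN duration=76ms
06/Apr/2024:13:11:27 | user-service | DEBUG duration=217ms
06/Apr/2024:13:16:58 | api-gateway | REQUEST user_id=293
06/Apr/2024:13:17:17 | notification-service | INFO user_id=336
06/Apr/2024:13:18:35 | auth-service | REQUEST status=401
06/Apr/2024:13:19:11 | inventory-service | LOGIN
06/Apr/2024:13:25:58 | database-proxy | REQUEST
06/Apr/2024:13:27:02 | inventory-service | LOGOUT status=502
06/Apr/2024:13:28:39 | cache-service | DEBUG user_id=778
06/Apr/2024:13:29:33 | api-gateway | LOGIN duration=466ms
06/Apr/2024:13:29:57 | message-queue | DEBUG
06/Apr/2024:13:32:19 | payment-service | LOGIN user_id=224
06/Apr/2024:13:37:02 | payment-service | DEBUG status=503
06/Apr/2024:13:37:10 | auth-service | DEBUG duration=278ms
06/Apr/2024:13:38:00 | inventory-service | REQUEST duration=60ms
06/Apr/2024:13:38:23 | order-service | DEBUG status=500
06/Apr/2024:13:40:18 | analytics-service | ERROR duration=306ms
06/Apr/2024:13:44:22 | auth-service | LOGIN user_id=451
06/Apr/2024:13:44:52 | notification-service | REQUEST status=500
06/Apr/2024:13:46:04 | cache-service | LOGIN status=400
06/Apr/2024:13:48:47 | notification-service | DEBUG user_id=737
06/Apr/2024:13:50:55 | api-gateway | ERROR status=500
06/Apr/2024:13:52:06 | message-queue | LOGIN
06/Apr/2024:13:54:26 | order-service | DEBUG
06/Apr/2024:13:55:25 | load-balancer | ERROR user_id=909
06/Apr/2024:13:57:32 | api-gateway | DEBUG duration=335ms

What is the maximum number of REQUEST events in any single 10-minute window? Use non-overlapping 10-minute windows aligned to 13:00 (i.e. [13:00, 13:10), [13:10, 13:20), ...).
3

To find the burst window:

1. Divide the log period into non-overlapping 10-minute windows starting at 13:00
2. Count REQUEST events in each window
3. Find the window with maximum count
4. Maximum events in a window: 3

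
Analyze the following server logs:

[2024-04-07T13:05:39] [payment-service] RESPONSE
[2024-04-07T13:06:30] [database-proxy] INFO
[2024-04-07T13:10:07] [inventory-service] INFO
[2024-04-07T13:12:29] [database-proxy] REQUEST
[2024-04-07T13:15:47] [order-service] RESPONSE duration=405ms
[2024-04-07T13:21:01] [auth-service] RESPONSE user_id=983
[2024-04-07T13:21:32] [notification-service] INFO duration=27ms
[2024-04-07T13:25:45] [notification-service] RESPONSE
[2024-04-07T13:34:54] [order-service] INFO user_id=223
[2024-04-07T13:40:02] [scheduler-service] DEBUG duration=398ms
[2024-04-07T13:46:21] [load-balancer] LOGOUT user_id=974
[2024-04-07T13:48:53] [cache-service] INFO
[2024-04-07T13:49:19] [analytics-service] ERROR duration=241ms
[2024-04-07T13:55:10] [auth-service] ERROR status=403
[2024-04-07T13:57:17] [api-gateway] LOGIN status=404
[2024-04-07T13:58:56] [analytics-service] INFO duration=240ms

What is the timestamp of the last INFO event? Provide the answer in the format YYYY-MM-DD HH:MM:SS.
2024-04-07 13:58:56

To find the last event:

1. Filter for all INFO events
2. Sort by timestamp
3. Select the last one
4. Timestamp: 2024-04-07 13:58:56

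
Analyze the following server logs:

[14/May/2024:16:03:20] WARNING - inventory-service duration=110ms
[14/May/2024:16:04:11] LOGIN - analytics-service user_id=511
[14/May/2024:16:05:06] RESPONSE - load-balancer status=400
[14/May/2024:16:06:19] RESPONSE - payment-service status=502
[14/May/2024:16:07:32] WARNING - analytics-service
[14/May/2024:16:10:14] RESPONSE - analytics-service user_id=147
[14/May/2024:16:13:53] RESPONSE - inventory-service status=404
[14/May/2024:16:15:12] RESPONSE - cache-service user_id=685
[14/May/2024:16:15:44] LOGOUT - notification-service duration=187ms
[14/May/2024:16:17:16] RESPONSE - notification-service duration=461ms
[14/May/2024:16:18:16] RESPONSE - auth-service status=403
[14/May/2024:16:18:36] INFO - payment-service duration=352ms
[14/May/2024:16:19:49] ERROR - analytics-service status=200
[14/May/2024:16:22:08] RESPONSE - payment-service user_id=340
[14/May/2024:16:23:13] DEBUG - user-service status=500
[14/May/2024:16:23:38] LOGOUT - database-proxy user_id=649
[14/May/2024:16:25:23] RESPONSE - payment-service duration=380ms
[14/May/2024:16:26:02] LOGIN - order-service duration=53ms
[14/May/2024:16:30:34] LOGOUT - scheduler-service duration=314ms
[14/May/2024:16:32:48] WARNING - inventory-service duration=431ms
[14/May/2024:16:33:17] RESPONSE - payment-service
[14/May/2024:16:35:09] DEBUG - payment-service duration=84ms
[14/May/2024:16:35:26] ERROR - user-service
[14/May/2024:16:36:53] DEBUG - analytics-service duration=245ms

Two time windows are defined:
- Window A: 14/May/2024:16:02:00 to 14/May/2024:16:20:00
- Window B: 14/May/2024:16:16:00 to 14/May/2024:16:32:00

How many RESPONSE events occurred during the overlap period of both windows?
2

To find overlap events:

1. Window A: 14/May/2024:16:02:00 to 14/May/2024:16:20:00
2. Window B: 14/May/2024:16:16:00 to 14/May/2024:16:32:00
3. Overlap period: 14/May/2024:16:16:00 to 14/May/2024:16:20:00
4. Count RESPONSE events in overlap: 2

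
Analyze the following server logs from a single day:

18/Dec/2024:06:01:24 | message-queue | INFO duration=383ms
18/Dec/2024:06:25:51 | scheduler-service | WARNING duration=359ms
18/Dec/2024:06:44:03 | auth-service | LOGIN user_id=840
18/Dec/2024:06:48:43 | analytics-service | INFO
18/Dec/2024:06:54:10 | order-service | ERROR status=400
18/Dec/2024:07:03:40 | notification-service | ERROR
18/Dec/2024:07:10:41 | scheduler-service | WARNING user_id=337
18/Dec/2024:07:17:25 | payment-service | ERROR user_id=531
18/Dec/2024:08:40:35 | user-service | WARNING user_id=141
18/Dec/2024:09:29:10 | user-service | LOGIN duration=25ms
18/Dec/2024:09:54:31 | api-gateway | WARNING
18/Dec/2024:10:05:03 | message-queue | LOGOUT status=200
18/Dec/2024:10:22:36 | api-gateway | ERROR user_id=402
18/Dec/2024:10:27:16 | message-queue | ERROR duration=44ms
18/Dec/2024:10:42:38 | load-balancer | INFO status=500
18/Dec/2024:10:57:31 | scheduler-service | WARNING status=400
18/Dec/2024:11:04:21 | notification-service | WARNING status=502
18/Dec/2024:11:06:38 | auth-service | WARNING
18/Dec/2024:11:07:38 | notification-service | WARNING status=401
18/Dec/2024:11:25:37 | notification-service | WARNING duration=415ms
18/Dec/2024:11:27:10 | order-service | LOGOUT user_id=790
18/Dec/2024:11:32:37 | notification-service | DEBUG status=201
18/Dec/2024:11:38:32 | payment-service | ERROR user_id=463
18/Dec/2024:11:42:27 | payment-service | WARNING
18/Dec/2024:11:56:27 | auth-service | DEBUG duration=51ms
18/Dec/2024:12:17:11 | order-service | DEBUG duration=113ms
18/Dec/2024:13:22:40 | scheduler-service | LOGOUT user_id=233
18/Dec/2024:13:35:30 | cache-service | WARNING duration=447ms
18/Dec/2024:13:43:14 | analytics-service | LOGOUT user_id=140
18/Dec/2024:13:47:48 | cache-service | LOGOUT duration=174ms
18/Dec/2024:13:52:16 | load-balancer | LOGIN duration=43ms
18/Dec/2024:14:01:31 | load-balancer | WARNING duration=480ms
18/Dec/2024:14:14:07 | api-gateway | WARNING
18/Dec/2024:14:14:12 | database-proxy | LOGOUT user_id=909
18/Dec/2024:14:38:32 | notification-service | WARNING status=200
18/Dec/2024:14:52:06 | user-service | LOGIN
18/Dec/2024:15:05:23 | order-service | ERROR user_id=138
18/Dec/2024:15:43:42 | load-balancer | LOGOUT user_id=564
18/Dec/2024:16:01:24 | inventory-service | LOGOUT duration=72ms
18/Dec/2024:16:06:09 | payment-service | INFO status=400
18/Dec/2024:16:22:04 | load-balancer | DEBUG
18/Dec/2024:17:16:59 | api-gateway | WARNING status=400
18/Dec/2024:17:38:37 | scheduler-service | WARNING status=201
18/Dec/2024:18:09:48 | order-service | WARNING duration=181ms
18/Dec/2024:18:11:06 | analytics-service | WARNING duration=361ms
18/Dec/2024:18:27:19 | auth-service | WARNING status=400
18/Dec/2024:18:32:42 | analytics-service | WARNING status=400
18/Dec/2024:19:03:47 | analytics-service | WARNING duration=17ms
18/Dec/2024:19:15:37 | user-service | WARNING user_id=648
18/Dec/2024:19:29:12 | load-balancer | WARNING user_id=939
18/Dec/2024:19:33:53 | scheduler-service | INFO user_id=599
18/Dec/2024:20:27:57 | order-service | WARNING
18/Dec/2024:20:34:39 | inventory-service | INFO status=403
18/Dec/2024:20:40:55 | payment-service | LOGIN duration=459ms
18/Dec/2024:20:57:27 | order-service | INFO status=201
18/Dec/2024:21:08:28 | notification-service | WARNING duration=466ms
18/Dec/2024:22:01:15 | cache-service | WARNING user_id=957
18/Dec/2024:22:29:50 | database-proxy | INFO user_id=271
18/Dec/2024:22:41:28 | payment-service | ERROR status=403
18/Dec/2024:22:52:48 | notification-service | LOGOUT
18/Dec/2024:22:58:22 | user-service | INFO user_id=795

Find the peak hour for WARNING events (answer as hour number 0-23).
11

To find the peak hour:

1. Group all WARNING events by hour
2. Count events in each hour
3. Find hour with maximum count
4. Peak hour: 11 (with 5 events)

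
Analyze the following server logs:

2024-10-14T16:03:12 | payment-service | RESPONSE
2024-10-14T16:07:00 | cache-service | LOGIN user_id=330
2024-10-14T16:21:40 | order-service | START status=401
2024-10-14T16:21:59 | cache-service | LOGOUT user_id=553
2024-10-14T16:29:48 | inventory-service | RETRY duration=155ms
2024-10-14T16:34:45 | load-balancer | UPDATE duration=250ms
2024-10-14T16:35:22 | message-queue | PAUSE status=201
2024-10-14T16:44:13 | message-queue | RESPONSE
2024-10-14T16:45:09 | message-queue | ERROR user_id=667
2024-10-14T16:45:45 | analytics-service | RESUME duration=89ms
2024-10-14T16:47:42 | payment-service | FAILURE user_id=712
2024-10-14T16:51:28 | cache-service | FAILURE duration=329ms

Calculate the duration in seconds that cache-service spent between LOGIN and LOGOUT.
899

To calculate state duration:

1. Find LOGIN event for cache-service: 2024-10-14T16:07:00
2. Find LOGOUT event for cache-service: 2024-10-14T16:21:59
3. Calculate duration: 2024-10-14T16:21:59 - 2024-10-14T16:07:00 = 899 seconds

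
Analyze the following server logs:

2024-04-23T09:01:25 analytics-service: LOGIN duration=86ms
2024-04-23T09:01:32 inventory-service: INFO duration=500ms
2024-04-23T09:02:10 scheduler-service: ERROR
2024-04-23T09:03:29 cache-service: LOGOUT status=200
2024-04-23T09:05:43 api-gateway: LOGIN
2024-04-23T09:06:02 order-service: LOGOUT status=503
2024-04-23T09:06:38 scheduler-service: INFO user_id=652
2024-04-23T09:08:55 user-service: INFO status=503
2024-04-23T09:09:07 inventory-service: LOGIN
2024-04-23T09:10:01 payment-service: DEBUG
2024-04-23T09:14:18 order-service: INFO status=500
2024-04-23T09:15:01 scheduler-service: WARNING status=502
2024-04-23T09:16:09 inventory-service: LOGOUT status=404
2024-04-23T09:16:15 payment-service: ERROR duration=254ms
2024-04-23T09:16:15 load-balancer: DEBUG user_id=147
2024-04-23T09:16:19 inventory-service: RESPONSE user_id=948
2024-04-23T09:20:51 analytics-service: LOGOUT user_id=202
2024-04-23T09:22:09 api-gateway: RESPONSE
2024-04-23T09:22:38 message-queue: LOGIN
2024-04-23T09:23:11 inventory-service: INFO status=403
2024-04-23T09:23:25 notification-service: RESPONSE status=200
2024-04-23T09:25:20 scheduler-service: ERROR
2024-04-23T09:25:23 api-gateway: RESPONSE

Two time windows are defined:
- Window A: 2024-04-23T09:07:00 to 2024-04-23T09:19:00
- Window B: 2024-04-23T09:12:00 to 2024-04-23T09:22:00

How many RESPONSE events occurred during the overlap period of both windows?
1

To find overlap events:

1. Window A: 2024-04-23T09:07:00 to 2024-04-23T09:19:00
2. Window B: 2024-04-23T09:12:00 to 2024-04-23T09:22:00
3. Overlap period: 2024-04-23T09:12:00 to 2024-04-23T09:19:00
4. Count RESPONSE events in overlap: 1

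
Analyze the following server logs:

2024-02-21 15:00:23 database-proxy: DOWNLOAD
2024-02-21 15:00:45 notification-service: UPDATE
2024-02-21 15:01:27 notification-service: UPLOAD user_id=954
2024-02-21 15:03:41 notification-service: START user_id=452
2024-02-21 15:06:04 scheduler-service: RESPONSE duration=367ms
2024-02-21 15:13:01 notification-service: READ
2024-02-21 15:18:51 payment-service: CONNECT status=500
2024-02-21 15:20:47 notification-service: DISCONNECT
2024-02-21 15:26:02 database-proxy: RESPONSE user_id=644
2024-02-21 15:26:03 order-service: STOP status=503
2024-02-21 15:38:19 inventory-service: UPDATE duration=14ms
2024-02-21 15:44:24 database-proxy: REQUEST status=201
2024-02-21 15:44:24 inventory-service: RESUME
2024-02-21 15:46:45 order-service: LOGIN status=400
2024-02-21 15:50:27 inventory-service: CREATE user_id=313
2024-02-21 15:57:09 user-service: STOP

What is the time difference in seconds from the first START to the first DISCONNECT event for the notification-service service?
1026

To find the time between events:

1. Locate the first START event for notification-service: 2024-02-21 15:03:41
2. Locate the first DISCONNECT event for notification-service: 2024-02-21 15:20:47
3. Calculate the difference: 2024-02-21 15:20:47 - 2024-02-21 15:03:41 = 1026 seconds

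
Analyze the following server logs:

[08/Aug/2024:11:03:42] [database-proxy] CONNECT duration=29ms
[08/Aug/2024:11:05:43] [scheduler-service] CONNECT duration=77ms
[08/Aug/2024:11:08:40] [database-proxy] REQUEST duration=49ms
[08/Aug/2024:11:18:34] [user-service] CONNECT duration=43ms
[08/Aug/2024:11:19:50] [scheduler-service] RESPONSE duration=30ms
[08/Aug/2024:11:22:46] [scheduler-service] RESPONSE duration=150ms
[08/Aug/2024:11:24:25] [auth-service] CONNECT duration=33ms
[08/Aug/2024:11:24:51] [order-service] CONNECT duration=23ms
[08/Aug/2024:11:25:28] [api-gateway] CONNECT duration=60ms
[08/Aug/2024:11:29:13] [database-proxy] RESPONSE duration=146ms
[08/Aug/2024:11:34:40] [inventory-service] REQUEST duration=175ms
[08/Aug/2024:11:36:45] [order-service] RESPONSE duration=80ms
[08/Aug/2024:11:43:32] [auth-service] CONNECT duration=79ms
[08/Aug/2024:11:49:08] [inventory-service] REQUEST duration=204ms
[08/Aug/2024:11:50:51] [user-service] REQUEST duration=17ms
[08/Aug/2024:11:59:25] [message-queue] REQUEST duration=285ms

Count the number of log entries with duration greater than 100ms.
5

To count timeouts:

1. Threshold: 100ms
2. Extract duration from each log entry
3. Count entries where duration > 100
4. Timeout count: 5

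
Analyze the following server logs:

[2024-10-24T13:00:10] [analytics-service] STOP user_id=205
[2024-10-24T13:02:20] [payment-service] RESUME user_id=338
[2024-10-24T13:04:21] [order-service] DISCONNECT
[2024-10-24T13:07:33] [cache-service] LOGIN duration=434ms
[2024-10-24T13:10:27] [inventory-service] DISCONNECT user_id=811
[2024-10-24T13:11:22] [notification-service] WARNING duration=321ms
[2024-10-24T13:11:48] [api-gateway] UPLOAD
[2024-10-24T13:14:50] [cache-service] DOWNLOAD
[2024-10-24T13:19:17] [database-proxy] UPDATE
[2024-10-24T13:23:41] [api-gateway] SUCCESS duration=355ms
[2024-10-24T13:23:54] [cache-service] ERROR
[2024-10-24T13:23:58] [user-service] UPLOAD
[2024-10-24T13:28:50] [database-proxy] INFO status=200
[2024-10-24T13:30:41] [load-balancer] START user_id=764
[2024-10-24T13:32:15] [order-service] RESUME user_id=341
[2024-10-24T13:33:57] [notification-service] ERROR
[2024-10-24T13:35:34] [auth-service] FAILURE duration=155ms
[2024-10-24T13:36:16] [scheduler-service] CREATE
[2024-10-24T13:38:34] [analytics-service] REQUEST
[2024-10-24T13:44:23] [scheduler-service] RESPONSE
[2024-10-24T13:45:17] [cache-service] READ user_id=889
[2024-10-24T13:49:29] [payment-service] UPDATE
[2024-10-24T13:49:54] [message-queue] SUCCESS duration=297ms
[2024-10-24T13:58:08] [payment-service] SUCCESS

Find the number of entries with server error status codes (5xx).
0

To find matching entries:

1. Pattern to match: server error status codes (5xx)
2. Scan each log entry for the pattern
3. Count matches: 0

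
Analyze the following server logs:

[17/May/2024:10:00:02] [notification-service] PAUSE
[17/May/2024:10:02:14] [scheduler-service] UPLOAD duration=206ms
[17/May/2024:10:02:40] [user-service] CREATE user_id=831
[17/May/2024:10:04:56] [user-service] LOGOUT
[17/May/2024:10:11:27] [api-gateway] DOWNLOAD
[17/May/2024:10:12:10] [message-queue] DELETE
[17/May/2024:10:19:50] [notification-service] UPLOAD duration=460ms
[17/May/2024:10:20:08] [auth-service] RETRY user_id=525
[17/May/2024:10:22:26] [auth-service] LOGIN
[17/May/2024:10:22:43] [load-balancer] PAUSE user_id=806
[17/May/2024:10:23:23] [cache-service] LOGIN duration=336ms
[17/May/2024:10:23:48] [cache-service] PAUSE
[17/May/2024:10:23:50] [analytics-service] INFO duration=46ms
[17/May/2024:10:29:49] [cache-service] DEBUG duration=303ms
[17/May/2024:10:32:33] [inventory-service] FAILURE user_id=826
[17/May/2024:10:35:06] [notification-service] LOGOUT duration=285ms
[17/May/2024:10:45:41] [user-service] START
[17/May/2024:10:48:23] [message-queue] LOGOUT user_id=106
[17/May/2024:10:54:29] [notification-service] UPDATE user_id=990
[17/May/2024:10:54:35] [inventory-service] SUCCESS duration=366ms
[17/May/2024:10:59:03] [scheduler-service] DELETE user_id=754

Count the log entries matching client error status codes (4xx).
0

To find matching entries:

1. Pattern to match: client error status codes (4xx)
2. Scan each log entry for the pattern
3. Count matches: 0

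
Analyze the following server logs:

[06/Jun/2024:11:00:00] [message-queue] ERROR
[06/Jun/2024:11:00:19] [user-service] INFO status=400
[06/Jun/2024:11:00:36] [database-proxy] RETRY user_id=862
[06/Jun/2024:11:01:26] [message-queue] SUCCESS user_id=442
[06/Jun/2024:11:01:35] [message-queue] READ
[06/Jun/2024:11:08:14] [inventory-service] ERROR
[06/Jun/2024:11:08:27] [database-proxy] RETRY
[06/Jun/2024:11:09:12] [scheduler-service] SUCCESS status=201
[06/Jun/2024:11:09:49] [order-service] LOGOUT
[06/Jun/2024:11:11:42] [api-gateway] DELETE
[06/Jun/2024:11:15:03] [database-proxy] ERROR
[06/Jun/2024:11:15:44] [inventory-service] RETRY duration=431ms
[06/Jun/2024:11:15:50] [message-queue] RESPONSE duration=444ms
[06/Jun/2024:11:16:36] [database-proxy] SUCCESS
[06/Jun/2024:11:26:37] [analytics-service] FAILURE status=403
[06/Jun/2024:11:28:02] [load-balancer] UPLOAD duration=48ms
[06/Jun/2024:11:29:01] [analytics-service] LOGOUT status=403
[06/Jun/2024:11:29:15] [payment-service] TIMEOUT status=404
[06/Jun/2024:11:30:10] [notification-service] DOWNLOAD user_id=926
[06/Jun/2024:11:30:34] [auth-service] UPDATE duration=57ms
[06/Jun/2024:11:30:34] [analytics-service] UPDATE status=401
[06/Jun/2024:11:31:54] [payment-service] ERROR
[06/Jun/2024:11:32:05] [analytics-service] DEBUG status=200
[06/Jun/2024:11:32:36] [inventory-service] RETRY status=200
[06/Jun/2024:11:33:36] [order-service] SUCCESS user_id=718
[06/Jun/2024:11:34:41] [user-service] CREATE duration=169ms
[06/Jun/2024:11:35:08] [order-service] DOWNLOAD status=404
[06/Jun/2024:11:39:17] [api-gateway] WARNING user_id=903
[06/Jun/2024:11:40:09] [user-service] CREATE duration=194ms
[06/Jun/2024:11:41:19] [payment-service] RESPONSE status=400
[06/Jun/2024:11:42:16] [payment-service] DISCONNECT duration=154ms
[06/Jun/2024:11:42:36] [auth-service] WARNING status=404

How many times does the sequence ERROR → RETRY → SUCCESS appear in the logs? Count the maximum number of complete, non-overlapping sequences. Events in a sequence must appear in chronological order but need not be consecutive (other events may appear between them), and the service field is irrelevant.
4

To count sequences:

1. Look for pattern: ERROR → RETRY → SUCCESS
2. Greedily scan the log in chronological order, matching each sequence element in turn (ignoring service)
3. Each time the full pattern completes, increment the count and restart matching from the next event
4. Complete non-overlapping sequences found: 4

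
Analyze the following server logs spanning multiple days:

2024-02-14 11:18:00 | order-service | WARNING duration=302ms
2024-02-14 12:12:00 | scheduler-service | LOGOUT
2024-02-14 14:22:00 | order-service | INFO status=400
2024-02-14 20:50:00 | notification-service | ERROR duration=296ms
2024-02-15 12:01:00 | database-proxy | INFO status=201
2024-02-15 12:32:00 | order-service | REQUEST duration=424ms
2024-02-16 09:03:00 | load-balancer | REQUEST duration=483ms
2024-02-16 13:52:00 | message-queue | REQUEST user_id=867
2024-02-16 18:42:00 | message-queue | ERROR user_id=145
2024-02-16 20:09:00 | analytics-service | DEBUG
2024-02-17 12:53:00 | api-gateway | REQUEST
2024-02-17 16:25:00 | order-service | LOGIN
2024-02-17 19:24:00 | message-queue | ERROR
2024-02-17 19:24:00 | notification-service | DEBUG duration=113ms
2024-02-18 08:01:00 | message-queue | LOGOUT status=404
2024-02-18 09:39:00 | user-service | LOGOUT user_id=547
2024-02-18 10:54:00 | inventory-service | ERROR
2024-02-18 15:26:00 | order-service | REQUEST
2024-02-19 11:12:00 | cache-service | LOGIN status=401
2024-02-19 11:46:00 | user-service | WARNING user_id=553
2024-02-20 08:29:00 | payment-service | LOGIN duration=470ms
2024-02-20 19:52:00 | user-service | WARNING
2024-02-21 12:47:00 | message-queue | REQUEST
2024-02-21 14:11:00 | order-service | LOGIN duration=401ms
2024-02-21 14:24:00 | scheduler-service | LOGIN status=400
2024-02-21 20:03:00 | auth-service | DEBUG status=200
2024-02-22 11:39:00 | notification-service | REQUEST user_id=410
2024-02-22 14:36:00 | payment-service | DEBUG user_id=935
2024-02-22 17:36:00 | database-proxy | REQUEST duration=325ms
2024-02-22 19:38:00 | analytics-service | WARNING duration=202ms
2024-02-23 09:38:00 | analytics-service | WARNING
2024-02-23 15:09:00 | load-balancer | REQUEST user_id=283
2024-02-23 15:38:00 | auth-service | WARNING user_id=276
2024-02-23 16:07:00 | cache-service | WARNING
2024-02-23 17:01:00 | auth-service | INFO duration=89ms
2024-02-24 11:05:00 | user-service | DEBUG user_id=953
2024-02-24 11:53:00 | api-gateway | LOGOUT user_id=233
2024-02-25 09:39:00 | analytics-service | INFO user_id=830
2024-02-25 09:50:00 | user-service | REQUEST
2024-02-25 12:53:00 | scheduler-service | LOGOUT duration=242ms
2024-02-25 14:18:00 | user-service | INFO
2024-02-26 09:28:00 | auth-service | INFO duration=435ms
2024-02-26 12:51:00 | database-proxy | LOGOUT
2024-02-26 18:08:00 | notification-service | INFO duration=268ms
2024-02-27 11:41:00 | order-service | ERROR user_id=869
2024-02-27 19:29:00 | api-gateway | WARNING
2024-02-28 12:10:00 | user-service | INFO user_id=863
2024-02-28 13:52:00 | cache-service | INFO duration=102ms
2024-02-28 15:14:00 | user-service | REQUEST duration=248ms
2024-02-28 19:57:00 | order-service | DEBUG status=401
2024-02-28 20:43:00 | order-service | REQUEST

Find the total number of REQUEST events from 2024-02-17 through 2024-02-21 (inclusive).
3

To filter by date range:

1. Date range: 2024-02-17 through 2024-02-21, both dates inclusive
2. Filter for REQUEST events whose date falls in this range
3. Count matching events: 3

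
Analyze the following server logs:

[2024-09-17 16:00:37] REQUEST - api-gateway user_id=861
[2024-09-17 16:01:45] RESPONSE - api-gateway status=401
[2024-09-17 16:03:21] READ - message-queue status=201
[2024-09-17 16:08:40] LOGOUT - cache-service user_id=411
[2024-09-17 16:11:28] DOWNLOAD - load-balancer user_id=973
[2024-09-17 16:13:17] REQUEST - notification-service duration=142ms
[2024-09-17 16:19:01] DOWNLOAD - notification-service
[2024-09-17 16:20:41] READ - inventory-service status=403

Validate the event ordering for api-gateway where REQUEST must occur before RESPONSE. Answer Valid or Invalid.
Valid

To validate ordering:

1. Required order: REQUEST → RESPONSE
2. Rule: REQUEST must occur before RESPONSE
3. Check actual order of events for api-gateway
4. Result: Valid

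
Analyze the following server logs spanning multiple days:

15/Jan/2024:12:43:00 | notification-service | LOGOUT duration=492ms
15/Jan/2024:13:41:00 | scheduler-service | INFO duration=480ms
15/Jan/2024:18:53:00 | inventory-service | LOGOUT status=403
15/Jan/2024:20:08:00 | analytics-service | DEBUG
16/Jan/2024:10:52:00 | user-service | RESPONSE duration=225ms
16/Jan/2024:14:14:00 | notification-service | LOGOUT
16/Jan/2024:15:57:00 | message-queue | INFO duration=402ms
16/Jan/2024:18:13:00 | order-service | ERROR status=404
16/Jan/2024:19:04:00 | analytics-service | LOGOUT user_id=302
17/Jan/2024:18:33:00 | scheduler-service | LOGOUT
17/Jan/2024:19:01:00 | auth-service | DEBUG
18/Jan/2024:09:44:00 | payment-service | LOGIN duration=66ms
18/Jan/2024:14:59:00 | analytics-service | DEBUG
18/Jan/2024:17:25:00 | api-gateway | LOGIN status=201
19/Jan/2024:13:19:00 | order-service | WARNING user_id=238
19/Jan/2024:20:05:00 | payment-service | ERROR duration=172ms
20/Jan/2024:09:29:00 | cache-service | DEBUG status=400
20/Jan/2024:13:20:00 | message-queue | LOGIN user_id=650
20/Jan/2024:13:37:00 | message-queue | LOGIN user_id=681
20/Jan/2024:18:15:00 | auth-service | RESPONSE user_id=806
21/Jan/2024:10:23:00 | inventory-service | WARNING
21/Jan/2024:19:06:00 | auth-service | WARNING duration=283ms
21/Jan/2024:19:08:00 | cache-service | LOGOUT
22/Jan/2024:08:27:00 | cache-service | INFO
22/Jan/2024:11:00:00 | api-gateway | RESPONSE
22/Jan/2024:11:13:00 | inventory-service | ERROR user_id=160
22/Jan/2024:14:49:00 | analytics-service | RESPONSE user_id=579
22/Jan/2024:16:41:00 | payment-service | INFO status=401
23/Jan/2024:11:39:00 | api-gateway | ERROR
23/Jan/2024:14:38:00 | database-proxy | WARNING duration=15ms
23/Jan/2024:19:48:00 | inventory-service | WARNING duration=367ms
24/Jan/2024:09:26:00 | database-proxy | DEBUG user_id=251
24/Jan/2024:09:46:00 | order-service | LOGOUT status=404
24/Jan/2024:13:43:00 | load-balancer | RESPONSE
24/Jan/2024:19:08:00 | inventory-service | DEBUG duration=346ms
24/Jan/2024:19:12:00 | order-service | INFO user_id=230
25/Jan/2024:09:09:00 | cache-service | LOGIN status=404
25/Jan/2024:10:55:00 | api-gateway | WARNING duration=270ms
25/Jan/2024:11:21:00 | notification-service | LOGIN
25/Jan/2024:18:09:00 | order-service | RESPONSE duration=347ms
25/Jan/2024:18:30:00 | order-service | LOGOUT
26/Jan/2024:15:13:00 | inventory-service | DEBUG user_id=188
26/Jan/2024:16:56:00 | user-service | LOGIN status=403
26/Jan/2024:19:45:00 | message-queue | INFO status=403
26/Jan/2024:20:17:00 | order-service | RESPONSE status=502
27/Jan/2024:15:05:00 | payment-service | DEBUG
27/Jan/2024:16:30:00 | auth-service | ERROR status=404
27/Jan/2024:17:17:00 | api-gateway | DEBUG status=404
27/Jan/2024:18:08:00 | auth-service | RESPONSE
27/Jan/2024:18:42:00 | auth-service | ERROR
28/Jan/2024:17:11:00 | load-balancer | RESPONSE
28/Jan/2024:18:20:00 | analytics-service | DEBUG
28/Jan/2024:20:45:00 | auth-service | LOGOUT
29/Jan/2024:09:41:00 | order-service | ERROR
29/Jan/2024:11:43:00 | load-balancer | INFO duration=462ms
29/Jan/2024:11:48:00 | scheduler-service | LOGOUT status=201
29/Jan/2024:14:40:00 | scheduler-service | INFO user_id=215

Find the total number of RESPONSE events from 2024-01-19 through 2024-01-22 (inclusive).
3

To filter by date range:

1. Date range: 2024-01-19 through 2024-01-22, both dates inclusive
2. Filter for RESPONSE events whose date falls in this range
3. Count matching events: 3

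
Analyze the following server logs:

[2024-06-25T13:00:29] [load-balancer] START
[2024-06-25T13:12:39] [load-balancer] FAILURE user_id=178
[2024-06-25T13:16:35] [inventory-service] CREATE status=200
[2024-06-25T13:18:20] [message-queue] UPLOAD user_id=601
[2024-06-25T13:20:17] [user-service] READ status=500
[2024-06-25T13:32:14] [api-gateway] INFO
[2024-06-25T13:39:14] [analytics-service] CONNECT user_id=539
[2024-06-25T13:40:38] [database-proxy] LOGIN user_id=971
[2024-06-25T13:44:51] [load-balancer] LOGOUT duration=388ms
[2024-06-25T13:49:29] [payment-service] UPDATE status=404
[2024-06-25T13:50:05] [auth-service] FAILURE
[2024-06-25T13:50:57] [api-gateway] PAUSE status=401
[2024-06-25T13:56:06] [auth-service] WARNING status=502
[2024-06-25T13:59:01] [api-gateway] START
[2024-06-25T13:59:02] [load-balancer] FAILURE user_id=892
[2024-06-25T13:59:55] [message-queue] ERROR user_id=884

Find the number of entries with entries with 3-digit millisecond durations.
1

To find matching entries:

1. Pattern to match: entries with 3-digit millisecond durations
2. Scan each log entry for the pattern
3. Count matches: 1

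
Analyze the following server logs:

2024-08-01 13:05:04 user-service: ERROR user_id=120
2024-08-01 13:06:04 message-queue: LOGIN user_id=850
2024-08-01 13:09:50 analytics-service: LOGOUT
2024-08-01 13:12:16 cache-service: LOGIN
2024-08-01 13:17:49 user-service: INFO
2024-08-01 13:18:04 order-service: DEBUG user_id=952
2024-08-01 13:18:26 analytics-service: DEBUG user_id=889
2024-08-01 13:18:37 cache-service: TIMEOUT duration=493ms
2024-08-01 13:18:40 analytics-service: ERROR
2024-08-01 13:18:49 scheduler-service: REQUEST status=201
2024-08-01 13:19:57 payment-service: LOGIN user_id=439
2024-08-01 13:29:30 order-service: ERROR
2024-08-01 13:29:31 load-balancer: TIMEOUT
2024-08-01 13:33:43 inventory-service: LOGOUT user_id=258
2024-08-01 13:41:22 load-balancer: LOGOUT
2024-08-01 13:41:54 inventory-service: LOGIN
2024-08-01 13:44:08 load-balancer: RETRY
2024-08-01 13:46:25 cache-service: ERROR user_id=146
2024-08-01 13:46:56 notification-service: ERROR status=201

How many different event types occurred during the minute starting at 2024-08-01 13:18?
4

To count unique event types:

1. Filter events in the minute starting at 2024-08-01 13:18
2. Extract event types from matching entries
3. Count unique types: 4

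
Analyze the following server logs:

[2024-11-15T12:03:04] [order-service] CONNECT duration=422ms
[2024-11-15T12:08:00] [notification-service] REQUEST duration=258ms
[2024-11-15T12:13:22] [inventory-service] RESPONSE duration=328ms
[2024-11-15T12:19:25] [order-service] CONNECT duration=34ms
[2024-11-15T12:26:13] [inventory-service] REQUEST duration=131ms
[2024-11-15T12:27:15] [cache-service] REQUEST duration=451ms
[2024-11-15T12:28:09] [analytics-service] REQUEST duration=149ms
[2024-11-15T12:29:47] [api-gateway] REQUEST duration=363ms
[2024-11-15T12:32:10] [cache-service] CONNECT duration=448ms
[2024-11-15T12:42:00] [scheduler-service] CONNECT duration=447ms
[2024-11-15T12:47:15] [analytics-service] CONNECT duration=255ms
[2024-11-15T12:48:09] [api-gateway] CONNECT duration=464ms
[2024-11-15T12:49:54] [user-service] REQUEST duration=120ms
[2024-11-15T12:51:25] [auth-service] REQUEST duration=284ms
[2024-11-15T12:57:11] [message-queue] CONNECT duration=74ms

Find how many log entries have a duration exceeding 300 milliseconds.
7

To count timeouts:

1. Threshold: 300ms
2. Extract duration from each log entry
3. Count entries where duration > 300
4. Timeout count: 7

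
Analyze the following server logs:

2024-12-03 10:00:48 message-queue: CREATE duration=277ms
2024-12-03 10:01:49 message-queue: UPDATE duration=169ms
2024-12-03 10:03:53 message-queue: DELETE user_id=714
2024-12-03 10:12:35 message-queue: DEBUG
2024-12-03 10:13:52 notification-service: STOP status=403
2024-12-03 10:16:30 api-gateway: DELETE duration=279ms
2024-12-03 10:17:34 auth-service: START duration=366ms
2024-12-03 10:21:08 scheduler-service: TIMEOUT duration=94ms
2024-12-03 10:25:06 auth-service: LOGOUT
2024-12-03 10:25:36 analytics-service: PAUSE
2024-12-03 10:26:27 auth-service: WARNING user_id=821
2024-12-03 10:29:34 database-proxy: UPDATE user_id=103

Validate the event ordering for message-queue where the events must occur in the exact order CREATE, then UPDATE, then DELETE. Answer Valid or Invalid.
Valid

To validate ordering:

1. Required order: CREATE → UPDATE → DELETE
2. Rule: the events must occur in the exact order CREATE, then UPDATE, then DELETE
3. Check actual order of events for message-queue
4. Result: Valid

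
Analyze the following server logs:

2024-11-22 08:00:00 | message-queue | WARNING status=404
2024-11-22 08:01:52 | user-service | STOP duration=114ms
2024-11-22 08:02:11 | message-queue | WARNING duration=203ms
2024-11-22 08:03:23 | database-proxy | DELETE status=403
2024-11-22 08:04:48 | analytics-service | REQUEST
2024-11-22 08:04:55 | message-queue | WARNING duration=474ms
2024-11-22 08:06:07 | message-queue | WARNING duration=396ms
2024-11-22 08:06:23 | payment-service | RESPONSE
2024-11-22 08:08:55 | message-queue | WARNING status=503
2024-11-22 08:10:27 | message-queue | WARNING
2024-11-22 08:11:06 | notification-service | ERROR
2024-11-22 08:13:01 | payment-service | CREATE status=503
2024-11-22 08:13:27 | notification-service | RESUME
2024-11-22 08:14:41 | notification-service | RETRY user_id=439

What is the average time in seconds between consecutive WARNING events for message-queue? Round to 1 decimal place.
125.4

To calculate average interval:

1. Find all WARNING events for message-queue in order
2. Calculate time gaps between consecutive events
3. Compute mean of gaps: 627 / 5 = 125.4 seconds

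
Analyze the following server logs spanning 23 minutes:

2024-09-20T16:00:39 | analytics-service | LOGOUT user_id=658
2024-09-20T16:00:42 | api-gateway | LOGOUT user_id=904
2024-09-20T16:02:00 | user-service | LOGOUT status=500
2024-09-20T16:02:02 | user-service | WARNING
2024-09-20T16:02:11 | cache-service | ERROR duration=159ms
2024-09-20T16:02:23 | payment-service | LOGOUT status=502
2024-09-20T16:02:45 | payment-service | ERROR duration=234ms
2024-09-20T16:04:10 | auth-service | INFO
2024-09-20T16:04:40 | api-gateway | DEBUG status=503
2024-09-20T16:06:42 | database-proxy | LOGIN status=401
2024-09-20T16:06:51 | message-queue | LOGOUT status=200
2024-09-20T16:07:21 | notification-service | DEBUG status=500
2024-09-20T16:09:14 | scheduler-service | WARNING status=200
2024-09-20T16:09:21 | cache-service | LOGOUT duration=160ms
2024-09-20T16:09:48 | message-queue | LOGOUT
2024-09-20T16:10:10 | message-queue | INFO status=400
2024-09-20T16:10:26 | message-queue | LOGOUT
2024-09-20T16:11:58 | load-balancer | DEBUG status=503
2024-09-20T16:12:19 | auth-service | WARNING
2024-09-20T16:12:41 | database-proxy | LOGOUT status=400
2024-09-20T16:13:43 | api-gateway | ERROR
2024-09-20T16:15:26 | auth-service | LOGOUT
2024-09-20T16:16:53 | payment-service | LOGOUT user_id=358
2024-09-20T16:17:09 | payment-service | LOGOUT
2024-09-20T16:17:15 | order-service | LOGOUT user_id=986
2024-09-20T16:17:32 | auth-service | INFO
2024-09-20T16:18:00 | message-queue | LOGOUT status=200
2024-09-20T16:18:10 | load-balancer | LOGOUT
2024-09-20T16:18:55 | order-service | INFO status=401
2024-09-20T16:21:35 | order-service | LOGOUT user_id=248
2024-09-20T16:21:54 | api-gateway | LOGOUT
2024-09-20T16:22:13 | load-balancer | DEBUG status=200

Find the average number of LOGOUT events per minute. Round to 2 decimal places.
0.74

To calculate the rate:

1. Count total LOGOUT events: 17
2. Total time period: 23 minutes
3. Rate = 17 / 23 = 0.74 events per minute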